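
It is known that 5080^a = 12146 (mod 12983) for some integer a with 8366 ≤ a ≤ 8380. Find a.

Compute 5080^8366 mod 12983 = 9246, then multiply by 5080 repeatedly:
  5080^8366=9246  5080^8367=10169  5080^8368=12146
Found 12146 at exponent 8368.

8368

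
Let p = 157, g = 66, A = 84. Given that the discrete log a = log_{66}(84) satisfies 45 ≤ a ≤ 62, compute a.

53

Compute 66^45 mod 157 = 155, then multiply by 66 repeatedly:
  66^45=155  66^46=25  66^47=80  66^48=99  66^49=97
  66^50=122  66^51=45  66^52=144  66^53=84
Found 84 at exponent 53.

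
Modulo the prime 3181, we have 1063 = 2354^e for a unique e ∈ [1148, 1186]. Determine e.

Compute 2354^1148 mod 3181 = 377, then multiply by 2354 repeatedly:
  2354^1148=377  2354^1149=3140  2354^1150=2097  2354^1151=2607  2354^1152=729
  2354^1153=1507  2354^1154=663  2354^1155=2012  2354^1156=2920  2354^1157=2720
  2354^1158=2708  2354^1159=3089  2354^1160=2921  2354^1161=1893  2354^1162=2722
  2354^1163=1054  2354^1164=3117  2354^1165=2032  2354^1166=2285  2354^1167=3000
  2354^1168=180  2354^1169=647  2354^1170=2520  2354^1171=2696  2354^1172=289
  2354^1173=2753  2354^1174=865  2354^1175=370  2354^1176=2567  2354^1177=1999
  2354^1178=947  2354^1179=2538  2354^1180=534  2354^1181=541  2354^1182=1114
  2354^1183=1212  2354^1184=2872  2354^1185=1063
Found 1063 at exponent 1185.

1185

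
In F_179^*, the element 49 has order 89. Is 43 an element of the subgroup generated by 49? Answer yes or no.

43 ∈ ⟨49⟩ iff 43^89 ≡ 1 (mod 179), since |⟨49⟩| = 89.
43^89 mod 179 = 1.
Since 1 = 1, 43 lies in the subgroup.

yes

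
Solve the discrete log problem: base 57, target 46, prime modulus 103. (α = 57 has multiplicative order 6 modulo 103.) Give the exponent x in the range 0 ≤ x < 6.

4

Successive powers of 57 modulo 103:
  57^0=1  57^1=57  57^2=56  57^3=102  57^4=46
So 57^4 ≡ 46 (mod 103), giving x = 4.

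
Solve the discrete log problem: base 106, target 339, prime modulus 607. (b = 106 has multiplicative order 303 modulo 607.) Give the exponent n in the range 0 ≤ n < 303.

Baby-step giant-step with m = ceil(sqrt(303)) = 18.
Baby table (106^j mod 607 for j=0..17):
  0:1  1:106  2:310  3:82  4:194  5:533  6:47  7:126
  8:2  9:212  10:13  11:164  12:388  13:459  14:94  15:252
  16:4  17:424
Giant step factor: 106^(-18) ≡ 537 (mod 607).
Scan 339·537^i mod 607 for i = 0, 1, …:
  i=0: 339   i=1: 550   i=2: 348   i=3: 527
  i=4: 137   i=5: 122   i=6: 565   i=7: 512
  i=8: 580   i=9: 69   i=10: 26   i=11: 1
Match at i=11, j=0: n = 11·18 + 0 = 198.

198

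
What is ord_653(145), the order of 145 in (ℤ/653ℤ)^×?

163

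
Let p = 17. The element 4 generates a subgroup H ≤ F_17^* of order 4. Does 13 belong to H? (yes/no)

yes

13 ∈ ⟨4⟩ iff 13^4 ≡ 1 (mod 17), since |⟨4⟩| = 4.
13^4 mod 17 = 1.
Since 1 = 1, 13 lies in the subgroup.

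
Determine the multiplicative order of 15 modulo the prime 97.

96

The order of 15 must divide p − 1 = 96 = 2^5 · 3.
Divisors: 1, 2, 3, 4, 6, 8, 12, 16, 24, 32, 48, 96.
Check each in increasing order: 15^1 ≡ 15;  15^2 ≡ 31;  15^3 ≡ 77;  15^4 ≡ 88;  15^6 ≡ 12;  15^8 ≡ 81;  15^12 ≡ 47;  15^16 ≡ 62;  15^24 ≡ 75;  15^32 ≡ 61;  15^48 ≡ 96;  15^96 ≡ 1.
Smallest exponent giving 1 is 96.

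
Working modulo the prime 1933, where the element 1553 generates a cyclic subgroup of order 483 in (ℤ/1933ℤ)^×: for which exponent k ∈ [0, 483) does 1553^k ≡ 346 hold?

116

Baby-step giant-step with m = ceil(sqrt(483)) = 22.
Baby table (1553^j mod 1933 for j=0..21):
  0:1  1:1553  2:1358  3:71  4:82  5:1701  6:1175  7:23
  8:925  9:306  10:1633  11:1886  12:463  13:1896  14:529  15:12
  16:1239  17:832  18:852  19:984  20:1082  21:569
Giant step factor: 1553^(-22) ≡ 1926 (mod 1933).
Scan 346·1926^i mod 1933 for i = 0, 1, …:
  i=0: 346   i=1: 1444   i=2: 1490   i=3: 1168
  i=4: 1489   i=5: 1175
Match at i=5, j=6: k = 5·22 + 6 = 116.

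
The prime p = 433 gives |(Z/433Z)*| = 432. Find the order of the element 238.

The order of 238 must divide p − 1 = 432 = 2^4 · 3^3.
Divisors: 1, 2, 3, 4, 6, 8, 9, 12, 16, 18, 24, 27, 36, 48, 54, 72, 108, 144, 216, 432.
Check each in increasing order: 238^1 ≡ 238;  238^2 ≡ 354;  238^3 ≡ 250;  238^4 ≡ 179;  238^6 ≡ 148;  238^8 ≡ 432;  238^9 ≡ 195;  238^12 ≡ 254;  238^16 ≡ 1.
Smallest exponent giving 1 is 16.

16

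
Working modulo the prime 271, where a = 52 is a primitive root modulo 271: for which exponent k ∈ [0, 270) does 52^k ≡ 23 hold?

165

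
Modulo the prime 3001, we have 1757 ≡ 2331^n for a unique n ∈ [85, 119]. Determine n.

107

Compute 2331^85 mod 3001 = 1075, then multiply by 2331 repeatedly:
  2331^85=1075  2331^86=2991  2331^87=698  2331^88=496  2331^89=791
  2331^90=1207  2331^91=1580  2331^92=753  2331^93=2659  2331^94=1064
  2331^95=1358  2331^96=2444  2331^97=1066  2331^98=18  2331^99=2945
  2331^100=1508  2331^101=977  2331^102=2629  2331^103=157  2331^104=2846
  2331^105=1816  2331^106=1686  2331^107=1757
Found 1757 at exponent 107.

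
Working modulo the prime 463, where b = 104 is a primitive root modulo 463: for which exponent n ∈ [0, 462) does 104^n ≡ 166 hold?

349

Baby-step giant-step with m = ceil(sqrt(462)) = 22.
Baby table (104^j mod 463 for j=0..21):
  0:1  1:104  2:167  3:237  4:109  5:224  6:146  7:368
  8:306  9:340  10:172  11:294  12:18  13:20  14:228  15:99
  16:110  17:328  18:313  19:142  20:415  21:101
Giant step factor: 104^(-22) ≡ 182 (mod 463).
Scan 166·182^i mod 463 for i = 0, 1, …:
  i=0: 166   i=1: 117   i=2: 459   i=3: 198
  i=4: 385   i=5: 157   i=6: 331   i=7: 52
  i=8: 204   i=9: 88     …   i=14: 245
  i=15: 142
Match at i=15, j=19: n = 15·22 + 19 = 349.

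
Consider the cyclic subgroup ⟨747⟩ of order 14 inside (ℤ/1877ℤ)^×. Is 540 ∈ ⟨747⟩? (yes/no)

540 ∈ ⟨747⟩ iff 540^14 ≡ 1 (mod 1877), since |⟨747⟩| = 14.
540^14 mod 1877 = 1.
Since 1 = 1, 540 lies in the subgroup.

yes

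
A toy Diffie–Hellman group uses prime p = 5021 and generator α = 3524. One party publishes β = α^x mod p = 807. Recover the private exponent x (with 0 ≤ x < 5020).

Baby-step giant-step with m = ceil(sqrt(5020)) = 71.
Baby table (3524^j mod 5021 for j=0..70):
  0:1  1:3524  2:1643  3:719  4:3172  5:1382  6:4819  7:1134
  8:4521  9:371  10:1944  11:2012  12:636  13:1898  14:580  15:373
  16:3971  17:277  18:2074  19:3221  20:3344  21:4990  22:1218  23:4298
  24:2816  25:2088  26:2347  27:1241  28:5014  29:437  30:3562  31:5009
  32:2901  33:368  34:1414  35:2104  36:3500  37:2424  38:1455  39:979
  40:569  41:1777  42:961  43:2410  44:2329  45:3082  46:545  47:2558
  48:1697  49:217  50:1516  51:40  52:372  53:447  54:3655  55:1355
  56:49  57:1962  58:171  59:84  60:4798  61:2445  62:144  63:335
  64:605  65:3116  66:4878  67:3189  68:1038  69:2624  70:3315
Giant step factor: 3524^(-71) ≡ 1795 (mod 5021).
Scan 807·1795^i mod 5021 for i = 0, 1, …:
  i=0: 807   i=1: 2517   i=2: 4136   i=3: 3082
Match at i=3, j=45: x = 3·71 + 45 = 258.

258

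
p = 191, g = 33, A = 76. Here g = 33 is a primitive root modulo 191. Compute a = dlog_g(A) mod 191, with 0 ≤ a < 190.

Baby-step giant-step with m = ceil(sqrt(190)) = 14.
Baby table (33^j mod 191 for j=0..13):
  0:1  1:33  2:134  3:29  4:2  5:66  6:77  7:58
  8:4  9:132  10:154  11:116  12:8  13:73
Giant step factor: 33^(-14) ≡ 80 (mod 191).
Scan 76·80^i mod 191 for i = 0, 1, …:
  i=0: 76   i=1: 159   i=2: 114   i=3: 143
  i=4: 171   i=5: 119   i=6: 161   i=7: 83
  i=8: 146   i=9: 29
Match at i=9, j=3: a = 9·14 + 3 = 129.

129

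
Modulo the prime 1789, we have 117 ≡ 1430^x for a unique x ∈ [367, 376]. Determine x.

Compute 1430^367 mod 1789 = 117, then multiply by 1430 repeatedly:
  1430^367=117
Found 117 at exponent 367.

367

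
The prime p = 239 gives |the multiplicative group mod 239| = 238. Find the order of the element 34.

The order of 34 must divide p − 1 = 238 = 2 · 7 · 17.
Divisors: 1, 2, 7, 14, 17, 34, 119, 238.
Check each in increasing order: 34^1 ≡ 34;  34^2 ≡ 200;  34^7 ≡ 75;  34^14 ≡ 128;  34^17 ≡ 201;  34^34 ≡ 10;  34^119 ≡ 1.
Smallest exponent giving 1 is 119.

119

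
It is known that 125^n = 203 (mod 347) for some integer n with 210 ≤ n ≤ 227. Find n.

Compute 125^210 mod 347 = 119, then multiply by 125 repeatedly:
  125^210=119  125^211=301  125^212=149  125^213=234  125^214=102
  125^215=258  125^216=326  125^217=151  125^218=137  125^219=122
  125^220=329  125^221=179  125^222=167  125^223=55  125^224=282
  125^225=203
Found 203 at exponent 225.

225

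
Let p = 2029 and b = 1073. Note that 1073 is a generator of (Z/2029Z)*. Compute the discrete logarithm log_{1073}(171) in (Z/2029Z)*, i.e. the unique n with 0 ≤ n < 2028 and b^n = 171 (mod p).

Baby-step giant-step with m = ceil(sqrt(2028)) = 46.
Baby table (1073^j mod 2029 for j=0..45):
  0:1  1:1073  2:886  3:1106  4:1802  5:1938  6:1778  7:534
  8:804  9:367  10:165  11:522  12:102  13:1909  14:1096  15:1217
  16:1194  17:863  18:775  19:1714  20:848  21:912  22:598  23:490
  24:259  25:1963  26:197  27:365  28:48  29:779  30:1948  31:334
  32:1278  33:1719  34:126  35:1284  36:41  37:1384  38:1833  39:708
  40:838  41:327  42:1883  43:1604  44:500  45:844
Giant step factor: 1073^(-46) ≡ 1218 (mod 2029).
Scan 171·1218^i mod 2029 for i = 0, 1, …:
  i=0: 171   i=1: 1320   i=2: 792   i=3: 881
  i=4: 1746   i=5: 236   i=6: 1359   i=7: 1627
  i=8: 1382   i=9: 1235     …   i=32: 870
  i=33: 522
Match at i=33, j=11: n = 33·46 + 11 = 1529.

1529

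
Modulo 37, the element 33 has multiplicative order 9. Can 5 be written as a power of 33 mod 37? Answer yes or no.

5 ∈ ⟨33⟩ iff 5^9 ≡ 1 (mod 37), since |⟨33⟩| = 9.
5^9 mod 37 = 6.
Since 6 ≠ 1, 5 does not lie in the subgroup.

no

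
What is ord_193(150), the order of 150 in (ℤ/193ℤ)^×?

8

The order of 150 must divide p − 1 = 192 = 2^6 · 3.
Divisors: 1, 2, 3, 4, 6, 8, 12, 16, 24, 32, 48, 64, 96, 192.
Check each in increasing order: 150^1 ≡ 150;  150^2 ≡ 112;  150^3 ≡ 9;  150^4 ≡ 192;  150^6 ≡ 81;  150^8 ≡ 1.
Smallest exponent giving 1 is 8.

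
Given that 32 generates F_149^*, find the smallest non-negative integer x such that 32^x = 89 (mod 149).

83

Baby-step giant-step with m = ceil(sqrt(148)) = 13.
Baby table (32^j mod 149 for j=0..12):
  0:1  1:32  2:130  3:137  4:63  5:79  6:144  7:138
  8:95  9:60  10:132  11:52  12:25
Giant step factor: 32^(-13) ≡ 84 (mod 149).
Scan 89·84^i mod 149 for i = 0, 1, …:
  i=0: 89   i=1: 26   i=2: 98   i=3: 37
  i=4: 128   i=5: 24   i=6: 79
Match at i=6, j=5: x = 6·13 + 5 = 83.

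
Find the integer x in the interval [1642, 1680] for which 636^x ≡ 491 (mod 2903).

1666

Compute 636^1642 mod 2903 = 1078, then multiply by 636 repeatedly:
  636^1642=1078  636^1643=500  636^1644=1573  636^1645=1796  636^1646=1377
  636^1647=1969  636^1648=1091  636^1649=59  636^1650=2688  636^1651=2604
  636^1652=1434  636^1653=482  636^1654=1737  636^1655=1592  636^1656=2268
  636^1657=2560  636^1658=2480  636^1659=951  636^1660=1012  636^1661=2069
  636^1662=825  636^1663=2160  636^1664=641  636^1665=1256  636^1666=491
Found 491 at exponent 1666.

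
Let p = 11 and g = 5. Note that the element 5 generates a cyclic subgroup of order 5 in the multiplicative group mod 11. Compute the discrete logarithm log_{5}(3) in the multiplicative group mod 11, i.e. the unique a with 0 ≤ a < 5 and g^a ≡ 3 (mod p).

2

Successive powers of 5 modulo 11:
  5^0=1  5^1=5  5^2=3
So 5^2 ≡ 3 (mod 11), giving a = 2.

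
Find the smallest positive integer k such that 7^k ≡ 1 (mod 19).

3

The order of 7 must divide p − 1 = 18 = 2 · 3^2.
Divisors: 1, 2, 3, 6, 9, 18.
Check each in increasing order: 7^1 ≡ 7;  7^2 ≡ 11;  7^3 ≡ 1.
Smallest exponent giving 1 is 3.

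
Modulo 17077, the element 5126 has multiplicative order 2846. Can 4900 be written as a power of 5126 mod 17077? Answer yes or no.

yes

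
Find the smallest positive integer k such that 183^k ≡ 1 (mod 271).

The order of 183 must divide p − 1 = 270 = 2 · 3^3 · 5.
Divisors: 1, 2, 3, 5, 6, 9, 10, 15, 18, 27, 30, 45, 54, 90, 135, 270.
Check each in increasing order: 183^1 ≡ 183;  183^2 ≡ 156;  183^3 ≡ 93;  183^5 ≡ 145;  183^6 ≡ 248;  183^9 ≡ 29;  183^10 ≡ 158;  183^15 ≡ 146;  183^18 ≡ 28;  183^27 ≡ 270;  183^30 ≡ 178;  183^45 ≡ 243;  183^54 ≡ 1.
Smallest exponent giving 1 is 54.

54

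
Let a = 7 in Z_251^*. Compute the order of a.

The order of 7 must divide p − 1 = 250 = 2 · 5^3.
Divisors: 1, 2, 5, 10, 25, 50, 125, 250.
Check each in increasing order: 7^1 ≡ 7;  7^2 ≡ 49;  7^5 ≡ 241;  7^10 ≡ 100;  7^25 ≡ 149;  7^50 ≡ 113;  7^125 ≡ 1.
Smallest exponent giving 1 is 125.

125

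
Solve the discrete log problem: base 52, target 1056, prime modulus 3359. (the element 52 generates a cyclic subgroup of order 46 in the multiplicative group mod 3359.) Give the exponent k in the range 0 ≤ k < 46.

35

Baby-step giant-step with m = ceil(sqrt(46)) = 7.
Baby table (52^j mod 3359 for j=0..6):
  0:1  1:52  2:2704  3:2889  4:2432  5:2181  6:2565
Giant step factor: 52^(-7) ≡ 1916 (mod 3359).
Scan 1056·1916^i mod 3359 for i = 0, 1, …:
  i=0: 1056   i=1: 1178   i=2: 3159   i=3: 3085
  i=4: 2379   i=5: 1
Match at i=5, j=0: k = 5·7 + 0 = 35.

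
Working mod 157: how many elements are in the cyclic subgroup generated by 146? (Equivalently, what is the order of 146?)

78

The order of 146 must divide p − 1 = 156 = 2^2 · 3 · 13.
Divisors: 1, 2, 3, 4, 6, 12, 13, 26, 39, 52, 78, 156.
Check each in increasing order: 146^1 ≡ 146;  146^2 ≡ 121;  146^3 ≡ 82;  146^4 ≡ 40;  146^6 ≡ 130;  146^12 ≡ 101;  146^13 ≡ 145;  146^26 ≡ 144;  146^39 ≡ 156;  146^52 ≡ 12;  146^78 ≡ 1.
Smallest exponent giving 1 is 78.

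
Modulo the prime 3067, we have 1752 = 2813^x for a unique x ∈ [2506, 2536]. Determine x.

Compute 2813^2506 mod 3067 = 144, then multiply by 2813 repeatedly:
  2813^2506=144  2813^2507=228  2813^2508=361  2813^2509=316  2813^2510=2545
  2813^2511=707  2813^2512=1375  2813^2513=388  2813^2514=2659  2813^2515=2421
  2813^2516=1533  2813^2517=127  2813^2518=1479  2813^2519=1575  2813^2520=1727
  2813^2521=2990  2813^2522=1156  2813^2523=808  2813^2524=257  2813^2525=2196
  2813^2526=410  2813^2527=138  2813^2528=1752
Found 1752 at exponent 2528.

2528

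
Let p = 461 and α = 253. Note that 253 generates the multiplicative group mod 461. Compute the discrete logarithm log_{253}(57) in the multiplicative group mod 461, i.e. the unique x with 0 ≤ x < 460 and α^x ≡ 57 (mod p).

Baby-step giant-step with m = ceil(sqrt(460)) = 22.
Baby table (253^j mod 461 for j=0..21):
  0:1  1:253  2:391  3:269  4:290  5:71  6:445  7:101
  8:198  9:306  10:431  11:247  12:256  13:228  14:59  15:175
  16:19  17:197  18:53  19:40  20:439  21:427
Giant step factor: 253^(-22) ≡ 323 (mod 461).
Scan 57·323^i mod 461 for i = 0, 1, …:
  i=0: 57   i=1: 432   i=2: 314   i=3: 2
  i=4: 185   i=5: 286   i=6: 178   i=7: 330
  i=8: 99   i=9: 168     …   i=15: 282
  i=16: 269
Match at i=16, j=3: x = 16·22 + 3 = 355.

355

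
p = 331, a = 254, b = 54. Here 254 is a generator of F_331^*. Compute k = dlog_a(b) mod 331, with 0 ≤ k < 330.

158

Baby-step giant-step with m = ceil(sqrt(330)) = 19.
Baby table (254^j mod 331 for j=0..18):
  0:1  1:254  2:302  3:247  4:179  5:119  6:105  7:190
  8:265  9:117  10:259  11:248  12:102  13:90  14:21  15:38
  16:53  17:222  18:118
Giant step factor: 254^(-19) ≡ 311 (mod 331).
Scan 54·311^i mod 331 for i = 0, 1, …:
  i=0: 54   i=1: 244   i=2: 85   i=3: 286
  i=4: 238   i=5: 205   i=6: 203   i=7: 243
  i=8: 105
Match at i=8, j=6: k = 8·19 + 6 = 158.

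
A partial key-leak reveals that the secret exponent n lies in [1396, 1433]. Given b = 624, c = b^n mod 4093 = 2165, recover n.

Compute 624^1396 mod 4093 = 396, then multiply by 624 repeatedly:
  624^1396=396  624^1397=1524  624^1398=1400  624^1399=1791  624^1400=195
  624^1401=2983  624^1402=3170  624^1403=1161  624^1404=3  624^1405=1872
  624^1406=1623  624^1407=1781  624^1408=2141  624^1409=1666  624^1410=4055
  624^1411=846  624^1412=4000  624^1413=3363  624^1414=2896  624^1415=2091
  624^1416=3210  624^1417=1563  624^1418=1178  624^1419=2425  624^1420=2883
  624^1421=2165
Found 2165 at exponent 1421.

1421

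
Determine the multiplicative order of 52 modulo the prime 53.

The order of 52 must divide p − 1 = 52 = 2^2 · 13.
Divisors: 1, 2, 4, 13, 26, 52.
Check each in increasing order: 52^1 ≡ 52;  52^2 ≡ 1.
Smallest exponent giving 1 is 2.

2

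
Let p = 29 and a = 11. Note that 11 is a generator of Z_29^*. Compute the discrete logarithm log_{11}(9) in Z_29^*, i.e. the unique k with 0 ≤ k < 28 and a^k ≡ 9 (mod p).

6

Successive powers of 11 modulo 29:
  11^0=1  11^1=11  11^2=5  11^3=26  11^4=25  11^5=14
  11^6=9
So 11^6 ≡ 9 (mod 29), giving k = 6.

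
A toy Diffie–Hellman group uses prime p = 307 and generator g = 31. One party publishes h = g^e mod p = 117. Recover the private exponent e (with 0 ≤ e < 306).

Baby-step giant-step with m = ceil(sqrt(306)) = 18.
Baby table (31^j mod 307 for j=0..17):
  0:1  1:31  2:40  3:12  4:65  5:173  6:144  7:166
  8:234  9:193  10:150  11:45  12:167  13:265  14:233  15:162
  16:110  17:33
Giant step factor: 31^(-18) ≡ 304 (mod 307).
Scan 117·304^i mod 307 for i = 0, 1, …:
  i=0: 117   i=1: 263   i=2: 132   i=3: 218
  i=4: 267   i=5: 120   i=6: 254   i=7: 159
  i=8: 137   i=9: 203   i=10: 5   i=11: 292
  i=12: 45
Match at i=12, j=11: e = 12·18 + 11 = 227.

227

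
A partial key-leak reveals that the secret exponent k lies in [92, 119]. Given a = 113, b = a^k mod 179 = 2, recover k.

117

Compute 113^92 mod 179 = 22, then multiply by 113 repeatedly:
  113^92=22  113^93=159  113^94=67  113^95=53  113^96=82
  113^97=137  113^98=87  113^99=165  113^100=29  113^101=55
  113^102=129  113^103=78  113^104=43  113^105=26  113^106=74
  113^107=128  113^108=144  113^109=162  113^110=48  113^111=54
  113^112=16  113^113=18  113^114=65  113^115=6  113^116=141
  113^117=2
Found 2 at exponent 117.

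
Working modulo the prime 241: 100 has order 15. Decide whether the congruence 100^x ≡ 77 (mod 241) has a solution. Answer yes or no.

⟨100⟩ has order 15; its elements mod 241 are {1, 15, 24, 54, 87, 91, 94, 98, 100, 119, 160, 183, 205, 225, 231}.
77 is not in this set.

no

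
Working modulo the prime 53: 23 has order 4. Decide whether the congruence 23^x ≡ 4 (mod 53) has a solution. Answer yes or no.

no

4 ∈ ⟨23⟩ iff 4^4 ≡ 1 (mod 53), since |⟨23⟩| = 4.
4^4 mod 53 = 44.
Since 44 ≠ 1, 4 does not lie in the subgroup.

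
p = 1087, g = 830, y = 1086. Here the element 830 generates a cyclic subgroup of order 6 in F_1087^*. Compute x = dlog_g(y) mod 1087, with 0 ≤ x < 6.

Successive powers of 830 modulo 1087:
  830^0=1  830^1=830  830^2=829  830^3=1086
So 830^3 ≡ 1086 (mod 1087), giving x = 3.

3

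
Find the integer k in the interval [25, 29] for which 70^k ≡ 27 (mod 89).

29

Compute 70^25 mod 89 = 26, then multiply by 70 repeatedly:
  70^25=26  70^26=40  70^27=41  70^28=22  70^29=27
Found 27 at exponent 29.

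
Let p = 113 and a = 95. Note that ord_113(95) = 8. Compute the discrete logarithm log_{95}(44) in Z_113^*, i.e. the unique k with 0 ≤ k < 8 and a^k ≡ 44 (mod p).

3

Successive powers of 95 modulo 113:
  95^0=1  95^1=95  95^2=98  95^3=44
So 95^3 ≡ 44 (mod 113), giving k = 3.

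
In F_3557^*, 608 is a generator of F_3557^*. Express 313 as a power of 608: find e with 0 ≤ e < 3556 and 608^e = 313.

3240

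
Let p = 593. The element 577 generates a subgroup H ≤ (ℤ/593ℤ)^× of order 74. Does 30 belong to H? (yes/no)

30 ∈ ⟨577⟩ iff 30^74 ≡ 1 (mod 593), since |⟨577⟩| = 74.
30^74 mod 593 = 592.
Since 592 ≠ 1, 30 does not lie in the subgroup.

no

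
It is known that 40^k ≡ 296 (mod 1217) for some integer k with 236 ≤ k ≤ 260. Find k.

252

Compute 40^236 mod 1217 = 79, then multiply by 40 repeatedly:
  40^236=79  40^237=726  40^238=1049  40^239=582  40^240=157
  40^241=195  40^242=498  40^243=448  40^244=882  40^245=1204
  40^246=697  40^247=1106  40^248=428  40^249=82  40^250=846
  40^251=981  40^252=296
Found 296 at exponent 252.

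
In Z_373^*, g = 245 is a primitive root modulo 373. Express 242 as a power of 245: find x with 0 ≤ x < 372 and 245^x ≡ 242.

203

Baby-step giant-step with m = ceil(sqrt(372)) = 20.
Baby table (245^j mod 373 for j=0..19):
  0:1  1:245  2:345  3:227  4:38  5:358  6:55  7:47
  8:325  9:176  10:225  11:294  12:41  13:347  14:344  15:355
  16:66  17:131  18:17  19:62
Giant step factor: 245^(-20) ≡ 239 (mod 373).
Scan 242·239^i mod 373 for i = 0, 1, …:
  i=0: 242   i=1: 23   i=2: 275   i=3: 77
  i=4: 126   i=5: 274   i=6: 211   i=7: 74
  i=8: 155   i=9: 118   i=10: 227
Match at i=10, j=3: x = 10·20 + 3 = 203.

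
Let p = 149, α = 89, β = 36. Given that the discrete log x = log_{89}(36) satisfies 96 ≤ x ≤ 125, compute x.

96

Compute 89^96 mod 149 = 36, then multiply by 89 repeatedly:
  89^96=36
Found 36 at exponent 96.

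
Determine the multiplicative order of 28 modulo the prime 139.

69

The order of 28 must divide p − 1 = 138 = 2 · 3 · 23.
Divisors: 1, 2, 3, 6, 23, 46, 69, 138.
Check each in increasing order: 28^1 ≡ 28;  28^2 ≡ 89;  28^3 ≡ 129;  28^6 ≡ 100;  28^23 ≡ 42;  28^46 ≡ 96;  28^69 ≡ 1.
Smallest exponent giving 1 is 69.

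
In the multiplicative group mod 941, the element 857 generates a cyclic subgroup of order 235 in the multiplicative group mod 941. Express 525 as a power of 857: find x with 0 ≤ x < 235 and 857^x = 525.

33

Baby-step giant-step with m = ceil(sqrt(235)) = 16.
Baby table (857^j mod 941 for j=0..15):
  0:1  1:857  2:469  3:126  4:708  5:752  6:820  7:754
  8:652  9:751  10:904  11:285  12:526  13:43  14:152  15:406
Giant step factor: 857^(-16) ≡ 714 (mod 941).
Scan 525·714^i mod 941 for i = 0, 1, …:
  i=0: 525   i=1: 332   i=2: 857
Match at i=2, j=1: x = 2·16 + 1 = 33.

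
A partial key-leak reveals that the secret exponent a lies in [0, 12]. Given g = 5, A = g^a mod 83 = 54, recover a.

5

Compute 5^0 mod 83 = 1, then multiply by 5 repeatedly:
  5^0=1  5^1=5  5^2=25  5^3=42  5^4=44
  5^5=54
Found 54 at exponent 5.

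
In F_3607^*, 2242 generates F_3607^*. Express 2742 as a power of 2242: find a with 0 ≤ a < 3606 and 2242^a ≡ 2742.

2027

Baby-step giant-step with m = ceil(sqrt(3606)) = 61.
Baby table (2242^j mod 3607 for j=0..60):
  0:1  1:2242  2:2013  3:789  4:1508  5:1177  6:2117  7:3109
  8:1654  9:272  10:241  11:2879  12:1795  13:2585  14:2728  15:2311
  16:1610  17:2620  18:1844  19:626  20:369  21:1295  22:3362  23:2581
  24:974  25:1473  26:2061  27:195  28:743  29:2979  30:2361  31:1893
  32:2274  33:1617  34:279  35:1507  36:2542  37:104  38:2320  39:146
  40:2702  41:1731  42:3377  43:141  44:2313  45:2487  46:3039  47:3422
  48:35  49:2723  50:1922  51:2366  52:2282  53:1518  54:1955  55:605
  56:178  57:2306  58:1221  59:3376  60:1506
Giant step factor: 2242^(-61) ≡ 3090 (mod 3607).
Scan 2742·3090^i mod 3607 for i = 0, 1, …:
  i=0: 2742   i=1: 3544   i=2: 108   i=3: 1876
  i=4: 391   i=5: 3452   i=6: 781   i=7: 207
  i=8: 1191   i=9: 1050     …   i=32: 3218
  i=33: 2728
Match at i=33, j=14: a = 33·61 + 14 = 2027.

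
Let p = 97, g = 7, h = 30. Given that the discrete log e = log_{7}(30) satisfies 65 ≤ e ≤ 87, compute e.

87

Compute 7^65 mod 97 = 39, then multiply by 7 repeatedly:
  7^65=39  7^66=79  7^67=68  7^68=88  7^69=34
  7^70=44  7^71=17  7^72=22  7^73=57  7^74=11
  7^75=77  7^76=54  7^77=87  7^78=27  7^79=92
  7^80=62  7^81=46  7^82=31  7^83=23  7^84=64
  7^85=60  7^86=32  7^87=30
Found 30 at exponent 87.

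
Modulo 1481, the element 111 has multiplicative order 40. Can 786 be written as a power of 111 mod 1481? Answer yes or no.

no

786 ∈ ⟨111⟩ iff 786^40 ≡ 1 (mod 1481), since |⟨111⟩| = 40.
786^40 mod 1481 = 200.
Since 200 ≠ 1, 786 does not lie in the subgroup.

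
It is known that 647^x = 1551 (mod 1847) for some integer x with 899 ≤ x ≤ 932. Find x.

913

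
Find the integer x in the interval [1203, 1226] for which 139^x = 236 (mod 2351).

1208

Compute 139^1203 mod 2351 = 1702, then multiply by 139 repeatedly:
  139^1203=1702  139^1204=1478  139^1205=905  139^1206=1192  139^1207=1118
  139^1208=236
Found 236 at exponent 1208.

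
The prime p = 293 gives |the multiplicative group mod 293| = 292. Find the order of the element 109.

73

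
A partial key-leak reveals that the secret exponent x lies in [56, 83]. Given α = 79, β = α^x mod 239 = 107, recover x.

Compute 79^56 mod 239 = 67, then multiply by 79 repeatedly:
  79^56=67  79^57=35  79^58=136  79^59=228  79^60=87
  79^61=181  79^62=198  79^63=107
Found 107 at exponent 63.

63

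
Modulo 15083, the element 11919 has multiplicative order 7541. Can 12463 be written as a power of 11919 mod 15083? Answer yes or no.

yes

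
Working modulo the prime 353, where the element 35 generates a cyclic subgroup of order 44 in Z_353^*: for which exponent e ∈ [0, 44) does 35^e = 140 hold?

Baby-step giant-step with m = ceil(sqrt(44)) = 7.
Baby table (35^j mod 353 for j=0..6):
  0:1  1:35  2:166  3:162  4:22  5:64  6:122
Giant step factor: 35^(-7) ≡ 135 (mod 353).
Scan 140·135^i mod 353 for i = 0, 1, …:
  i=0: 140   i=1: 191   i=2: 16   i=3: 42
  i=4: 22
Match at i=4, j=4: e = 4·7 + 4 = 32.

32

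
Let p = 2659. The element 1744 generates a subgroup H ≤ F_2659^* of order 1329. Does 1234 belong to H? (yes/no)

1234 ∈ ⟨1744⟩ iff 1234^1329 ≡ 1 (mod 2659), since |⟨1744⟩| = 1329.
1234^1329 mod 2659 = 1.
Since 1 = 1, 1234 lies in the subgroup.

yes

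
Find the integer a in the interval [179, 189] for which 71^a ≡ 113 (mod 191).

Compute 71^179 mod 191 = 157, then multiply by 71 repeatedly:
  71^179=157  71^180=69  71^181=124  71^182=18  71^183=132
  71^184=13  71^185=159  71^186=20  71^187=83  71^188=163
  71^189=113
Found 113 at exponent 189.

189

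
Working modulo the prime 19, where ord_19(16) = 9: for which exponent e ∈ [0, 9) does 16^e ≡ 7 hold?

6

Successive powers of 16 modulo 19:
  16^0=1  16^1=16  16^2=9  16^3=11  16^4=5  16^5=4
  16^6=7
So 16^6 ≡ 7 (mod 19), giving e = 6.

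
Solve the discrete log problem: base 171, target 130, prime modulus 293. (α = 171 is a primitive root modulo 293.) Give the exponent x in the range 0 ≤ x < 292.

Baby-step giant-step with m = ceil(sqrt(292)) = 18.
Baby table (171^j mod 293 for j=0..17):
  0:1  1:171  2:234  3:166  4:258  5:168  6:14  7:50
  8:53  9:273  10:96  11:8  12:196  13:114  14:156  15:13
  16:172  17:112
Giant step factor: 171^(-18) ≡ 178 (mod 293).
Scan 130·178^i mod 293 for i = 0, 1, …:
  i=0: 130   i=1: 286   i=2: 219   i=3: 13
Match at i=3, j=15: x = 3·18 + 15 = 69.

69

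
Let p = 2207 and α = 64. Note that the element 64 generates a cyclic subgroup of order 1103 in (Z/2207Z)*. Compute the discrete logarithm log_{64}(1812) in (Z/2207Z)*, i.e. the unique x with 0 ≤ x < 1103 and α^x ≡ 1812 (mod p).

536

Baby-step giant-step with m = ceil(sqrt(1103)) = 34.
Baby table (64^j mod 2207 for j=0..33):
  0:1  1:64  2:1889  3:1718  4:1809  5:1012  6:765  7:406
  8:1707  9:1105  10:96  11:1730  12:370  13:1610  14:1518  15:44
  16:609  17:1457  18:554  19:144  20:388  21:555  22:208  23:70
  24:66  25:2017  26:1082  27:831  28:216  29:582  30:1936  31:312
  32:105  33:99
Giant step factor: 64^(-34) ≡ 1572 (mod 2207).
Scan 1812·1572^i mod 2207 for i = 0, 1, …:
  i=0: 1812   i=1: 1434   i=2: 901   i=3: 1685
  i=4: 420   i=5: 347   i=6: 355   i=7: 1896
  i=8: 1062   i=9: 972     …   i=14: 610
  i=15: 1082
Match at i=15, j=26: x = 15·34 + 26 = 536.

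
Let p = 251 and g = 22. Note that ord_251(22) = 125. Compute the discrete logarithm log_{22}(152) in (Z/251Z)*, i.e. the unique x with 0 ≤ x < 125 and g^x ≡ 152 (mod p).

58

Baby-step giant-step with m = ceil(sqrt(125)) = 12.
Baby table (22^j mod 251 for j=0..11):
  0:1  1:22  2:233  3:106  4:73  5:100  6:192  7:208
  8:58  9:21  10:211  11:124
Giant step factor: 22^(-12) ≡ 38 (mod 251).
Scan 152·38^i mod 251 for i = 0, 1, …:
  i=0: 152   i=1: 3   i=2: 114   i=3: 65
  i=4: 211
Match at i=4, j=10: x = 4·12 + 10 = 58.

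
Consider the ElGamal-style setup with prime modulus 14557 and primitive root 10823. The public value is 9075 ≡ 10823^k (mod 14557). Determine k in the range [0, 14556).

5988

Baby-step giant-step with m = ceil(sqrt(14556)) = 121.
Baby table (10823^j mod 14557 for j=0..120):
  0:1  1:10823  2:11707  3:733  4:14251  5:7158  6:13237  7:8614
  8:6294  9:7759  10:10881  11:13490  12:10117  13:13094  14:3967  15:6248
  16:4839  17:10968  18:8886  19:9636  20:4080  21:6459  22:3043  23:6455
  24:3422  25:3298  26:490  27:4522  28:972  29:9802  30:10187  31:13740
  32:8265  33:13887  34:12533  35:2533  36:3828  37:1222  38:7950  39:10980
  40:7749  41:4550  42:12876  43:2787  44:1597  45:5172  46:4891  47:6041
  48:6256  49:4081  50:2725  51:193  52:7188  53:3116  54:10456  55:13727
  56:13136  57:7266  58:3004  59:6511  60:12673  61:3825  62:12424  63:1943
  64:8781  65:8667  66:12190  67:2279  68:6059  69:11829  70:11009  71:1362
  72:9242  73:5019  74:8470  75:5381  76:10563  77:7228  78:13883  79:12912
  80:13933  81:896  82:2446  83:8432  84:1703  85:2407  86:8488  87:10954
  88:2934  89:5865  90:8375  91:10743  92:4730  93:10378  94:13839  95:2524
  96:8320  97:12315  98:1353  99:13734  100:1555  101:1873  102:8135  103:4369
  104:4551  105:9142  106:14494  107:2330  108:4866  109:12049  110:4721  111:313
  112:10375  113:10484  114:11074  115:6121  116:13233  117:8993  118:3137  119:4827
  120:12105
Giant step factor: 10823^(-121) ≡ 1070 (mod 14557).
Scan 9075·1070^i mod 14557 for i = 0, 1, …:
  i=0: 9075   i=1: 731   i=2: 10649   i=3: 10856
  i=4: 13991   i=5: 5774   i=6: 6012   i=7: 13203
  i=8: 6920   i=9: 9444     …   i=48: 4999
  i=49: 6511
Match at i=49, j=59: k = 49·121 + 59 = 5988.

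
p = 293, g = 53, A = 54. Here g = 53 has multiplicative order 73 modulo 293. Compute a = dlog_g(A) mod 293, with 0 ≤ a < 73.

46

Baby-step giant-step with m = ceil(sqrt(73)) = 9.
Baby table (53^j mod 293 for j=0..8):
  0:1  1:53  2:172  3:33  4:284  5:109  6:210  7:289
  8:81
Giant step factor: 53^(-9) ≡ 135 (mod 293).
Scan 54·135^i mod 293 for i = 0, 1, …:
  i=0: 54   i=1: 258   i=2: 256   i=3: 279
  i=4: 161   i=5: 53
Match at i=5, j=1: a = 5·9 + 1 = 46.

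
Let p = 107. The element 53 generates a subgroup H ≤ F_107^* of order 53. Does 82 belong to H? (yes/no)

no

82 ∈ ⟨53⟩ iff 82^53 ≡ 1 (mod 107), since |⟨53⟩| = 53.
82^53 mod 107 = 106.
Since 106 ≠ 1, 82 does not lie in the subgroup.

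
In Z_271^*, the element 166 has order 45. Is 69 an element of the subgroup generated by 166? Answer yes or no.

69 ∈ ⟨166⟩ iff 69^45 ≡ 1 (mod 271), since |⟨166⟩| = 45.
69^45 mod 271 = 1.
Since 1 = 1, 69 lies in the subgroup.

yes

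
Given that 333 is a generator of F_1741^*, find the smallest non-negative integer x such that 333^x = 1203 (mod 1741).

Baby-step giant-step with m = ceil(sqrt(1740)) = 42.
Baby table (333^j mod 1741 for j=0..41):
  0:1  1:333  2:1206  3:1168  4:701  5:139  6:1021  7:498
  8:439  9:1684  10:170  11:898  12:1323  13:86  14:782  15:997
  16:1211  17:1092  18:1508  19:756  20:1044  21:1193  22:321  23:692
  24:624  25:613  26:432  27:1094  28:433  29:1427  30:1639  31:854
  32:599  33:993  34:1620  35:1491  36:318  37:1434  38:488  39:591
  40:70  41:677
Giant step factor: 333^(-42) ≡ 47 (mod 1741).
Scan 1203·47^i mod 1741 for i = 0, 1, …:
  i=0: 1203   i=1: 829   i=2: 661   i=3: 1470
  i=4: 1191   i=5: 265   i=6: 268   i=7: 409
  i=8: 72   i=9: 1643   i=10: 617   i=11: 1143
  i=12: 1491
Match at i=12, j=35: x = 12·42 + 35 = 539.

539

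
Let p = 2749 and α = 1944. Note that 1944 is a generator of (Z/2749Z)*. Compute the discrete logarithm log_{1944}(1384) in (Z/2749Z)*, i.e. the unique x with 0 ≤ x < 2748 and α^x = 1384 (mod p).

2320

Baby-step giant-step with m = ceil(sqrt(2748)) = 53.
Baby table (1944^j mod 2749 for j=0..52):
  0:1  1:1944  2:2010  3:1111  4:1819  5:922  6:20  7:394
  8:1714  9:228  10:643  11:1946  12:400  13:2382  14:1292  15:1811
  16:1864  17:434  18:2502  19:907  20:1099  21:483  22:1543  23:433
  24:558  25:1646  26:2737  27:1413  28:621  29:413  30:164  31:2681
  32:2509  33:770  34:1424  35:13  36:531  37:1389  38:698  39:1655
  40:990  41:260  42:2373  43:290  44:215  45:112  46:557  47:2451
  48:727  49:302  50:1551  51:2240  52:144
Giant step factor: 1944^(-53) ≡ 1434 (mod 2749).
Scan 1384·1434^i mod 2749 for i = 0, 1, …:
  i=0: 1384   i=1: 2627   i=2: 988   i=3: 1057
  i=4: 1039   i=5: 2717   i=6: 845   i=7: 2170
  i=8: 2661   i=9: 262     …   i=42: 836
  i=43: 260
Match at i=43, j=41: x = 43·53 + 41 = 2320.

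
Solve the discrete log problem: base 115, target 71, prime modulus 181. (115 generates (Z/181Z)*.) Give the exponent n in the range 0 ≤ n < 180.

141

Baby-step giant-step with m = ceil(sqrt(180)) = 14.
Baby table (115^j mod 181 for j=0..13):
  0:1  1:115  2:12  3:113  4:144  5:89  6:99  7:163
  8:102  9:146  10:138  11:123  12:27  13:28
Giant step factor: 115^(-14) ≡ 100 (mod 181).
Scan 71·100^i mod 181 for i = 0, 1, …:
  i=0: 71   i=1: 41   i=2: 118   i=3: 35
  i=4: 61   i=5: 127   i=6: 30   i=7: 104
  i=8: 83   i=9: 155   i=10: 115
Match at i=10, j=1: n = 10·14 + 1 = 141.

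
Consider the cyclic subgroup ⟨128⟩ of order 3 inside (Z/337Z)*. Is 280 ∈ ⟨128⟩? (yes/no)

⟨128⟩ has order 3; its elements mod 337 are {1, 128, 208}.
280 is not in this set.

no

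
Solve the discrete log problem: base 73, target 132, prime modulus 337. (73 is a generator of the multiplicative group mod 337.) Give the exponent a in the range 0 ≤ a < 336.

233

Baby-step giant-step with m = ceil(sqrt(336)) = 19.
Baby table (73^j mod 337 for j=0..18):
  0:1  1:73  2:274  3:119  4:262  5:254  6:7  7:174
  8:233  9:159  10:149  11:93  12:49  13:207  14:283  15:102
  16:32  17:314  18:6
Giant step factor: 73^(-19) ≡ 327 (mod 337).
Scan 132·327^i mod 337 for i = 0, 1, …:
  i=0: 132   i=1: 28   i=2: 57   i=3: 104
  i=4: 308   i=5: 290   i=6: 133   i=7: 18
  i=8: 157   i=9: 115   i=10: 198   i=11: 42
  i=12: 254
Match at i=12, j=5: a = 12·19 + 5 = 233.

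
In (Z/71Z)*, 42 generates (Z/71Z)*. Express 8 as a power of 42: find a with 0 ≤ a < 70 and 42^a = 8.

Successive powers of 42 modulo 71:
  42^0=1  42^1=42  42^2=60  42^3=35  42^4=50  42^5=41
  42^6=18  42^7=46  42^8=15  42^9=62  42^10=48  42^11=28
  42^12=40  42^13=47  42^14=57  42^15=51  42^16=12  42^17=7
  42^18=10  42^19=65  42^20=32  42^21=66  42^22=3  42^23=55
  42^24=38  42^25=34  42^26=8
So 42^26 ≡ 8 (mod 71), giving a = 26.

26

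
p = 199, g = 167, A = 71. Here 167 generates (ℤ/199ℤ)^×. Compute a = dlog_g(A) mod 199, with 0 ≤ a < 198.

41

Baby-step giant-step with m = ceil(sqrt(198)) = 15.
Baby table (167^j mod 199 for j=0..14):
  0:1  1:167  2:29  3:67  4:45  5:152  6:111  7:30
  8:35  9:74  10:20  11:156  12:182  13:146  14:104
Giant step factor: 167^(-15) ≡ 76 (mod 199).
Scan 71·76^i mod 199 for i = 0, 1, …:
  i=0: 71   i=1: 23   i=2: 156
Match at i=2, j=11: a = 2·15 + 11 = 41.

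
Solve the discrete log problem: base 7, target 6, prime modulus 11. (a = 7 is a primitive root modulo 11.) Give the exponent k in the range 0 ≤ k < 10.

Successive powers of 7 modulo 11:
  7^0=1  7^1=7  7^2=5  7^3=2  7^4=3  7^5=10
  7^6=4  7^7=6
So 7^7 ≡ 6 (mod 11), giving k = 7.

7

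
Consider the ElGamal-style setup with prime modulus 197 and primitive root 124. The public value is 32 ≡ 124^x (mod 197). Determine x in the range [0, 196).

11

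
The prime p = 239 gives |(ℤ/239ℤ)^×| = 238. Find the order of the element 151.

238

The order of 151 must divide p − 1 = 238 = 2 · 7 · 17.
Divisors: 1, 2, 7, 14, 17, 34, 119, 238.
Check each in increasing order: 151^1 ≡ 151;  151^2 ≡ 96;  151^7 ≡ 111;  151^14 ≡ 132;  151^17 ≡ 38;  151^34 ≡ 10;  151^119 ≡ 238;  151^238 ≡ 1.
Smallest exponent giving 1 is 238.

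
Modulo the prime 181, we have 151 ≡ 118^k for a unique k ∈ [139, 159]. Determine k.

159

Compute 118^139 mod 181 = 134, then multiply by 118 repeatedly:
  118^139=134  118^140=65  118^141=68  118^142=60  118^143=21
  118^144=125  118^145=89  118^146=4  118^147=110  118^148=129
  118^149=18  118^150=133  118^151=128  118^152=81  118^153=146
  118^154=33  118^155=93  118^156=114  118^157=58  118^158=147
  118^159=151
Found 151 at exponent 159.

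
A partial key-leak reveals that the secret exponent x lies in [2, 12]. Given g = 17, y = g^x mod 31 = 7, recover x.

4

Compute 17^2 mod 31 = 10, then multiply by 17 repeatedly:
  17^2=10  17^3=15  17^4=7
Found 7 at exponent 4.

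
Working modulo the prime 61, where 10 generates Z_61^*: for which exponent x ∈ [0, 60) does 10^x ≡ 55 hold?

59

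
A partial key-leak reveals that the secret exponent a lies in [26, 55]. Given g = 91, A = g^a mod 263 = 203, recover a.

Compute 91^26 mod 263 = 242, then multiply by 91 repeatedly:
  91^26=242  91^27=193  91^28=205  91^29=245  91^30=203
Found 203 at exponent 30.

30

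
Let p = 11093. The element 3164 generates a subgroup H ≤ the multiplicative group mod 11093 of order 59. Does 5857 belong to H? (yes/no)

5857 ∈ ⟨3164⟩ iff 5857^59 ≡ 1 (mod 11093), since |⟨3164⟩| = 59.
5857^59 mod 11093 = 8736.
Since 8736 ≠ 1, 5857 does not lie in the subgroup.

no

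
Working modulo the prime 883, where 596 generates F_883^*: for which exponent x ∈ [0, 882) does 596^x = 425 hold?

508

Baby-step giant-step with m = ceil(sqrt(882)) = 30.
Baby table (596^j mod 883 for j=0..29):
  0:1  1:596  2:250  3:656  4:690  5:645  6:315  7:544
  8:163  9:18  10:132  11:85  12:329  13:58  14:131  15:372
  16:79  17:285  18:324  19:610  20:647  21:624  22:161  23:592
  24:515  25:539  26:715  27:534  28:384  29:167
Giant step factor: 596^(-30) ≡ 740 (mod 883).
Scan 425·740^i mod 883 for i = 0, 1, …:
  i=0: 425   i=1: 152   i=2: 339   i=3: 88
  i=4: 661   i=5: 841   i=6: 708   i=7: 301
  i=8: 224   i=9: 639     …   i=15: 516
  i=16: 384
Match at i=16, j=28: x = 16·30 + 28 = 508.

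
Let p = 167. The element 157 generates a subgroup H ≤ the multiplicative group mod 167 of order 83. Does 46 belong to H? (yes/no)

no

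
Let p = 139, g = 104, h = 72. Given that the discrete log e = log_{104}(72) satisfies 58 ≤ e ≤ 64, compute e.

Compute 104^58 mod 139 = 118, then multiply by 104 repeatedly:
  104^58=118  104^59=40  104^60=129  104^61=72
Found 72 at exponent 61.

61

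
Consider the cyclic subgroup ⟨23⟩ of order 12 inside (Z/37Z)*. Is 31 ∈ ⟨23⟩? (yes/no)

⟨23⟩ has order 12; its elements mod 37 are {1, 6, 8, 10, 11, 14, 23, 26, 27, 29, 31, 36}.
31 is in this set.

yes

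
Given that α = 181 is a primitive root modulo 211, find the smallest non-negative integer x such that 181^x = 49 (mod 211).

208

Baby-step giant-step with m = ceil(sqrt(210)) = 15.
Baby table (181^j mod 211 for j=0..14):
  0:1  1:181  2:56  3:8  4:182  5:26  6:64  7:190
  8:208  9:90  10:43  11:187  12:87  13:133  14:19
Giant step factor: 181^(-15) ≡ 67 (mod 211).
Scan 49·67^i mod 211 for i = 0, 1, …:
  i=0: 49   i=1: 118   i=2: 99   i=3: 92
  i=4: 45   i=5: 61   i=6: 78   i=7: 162
  i=8: 93   i=9: 112   i=10: 119   i=11: 166
  i=12: 150   i=13: 133
Match at i=13, j=13: x = 13·15 + 13 = 208.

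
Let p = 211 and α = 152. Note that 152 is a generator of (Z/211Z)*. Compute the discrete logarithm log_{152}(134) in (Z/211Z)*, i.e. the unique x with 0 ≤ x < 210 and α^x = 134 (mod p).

28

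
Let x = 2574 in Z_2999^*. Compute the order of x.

1499

The order of 2574 must divide p − 1 = 2998 = 2 · 1499.
Divisors: 1, 2, 1499, 2998.
Check each in increasing order: 2574^1 ≡ 2574;  2574^2 ≡ 685;  2574^1499 ≡ 1.
Smallest exponent giving 1 is 1499.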